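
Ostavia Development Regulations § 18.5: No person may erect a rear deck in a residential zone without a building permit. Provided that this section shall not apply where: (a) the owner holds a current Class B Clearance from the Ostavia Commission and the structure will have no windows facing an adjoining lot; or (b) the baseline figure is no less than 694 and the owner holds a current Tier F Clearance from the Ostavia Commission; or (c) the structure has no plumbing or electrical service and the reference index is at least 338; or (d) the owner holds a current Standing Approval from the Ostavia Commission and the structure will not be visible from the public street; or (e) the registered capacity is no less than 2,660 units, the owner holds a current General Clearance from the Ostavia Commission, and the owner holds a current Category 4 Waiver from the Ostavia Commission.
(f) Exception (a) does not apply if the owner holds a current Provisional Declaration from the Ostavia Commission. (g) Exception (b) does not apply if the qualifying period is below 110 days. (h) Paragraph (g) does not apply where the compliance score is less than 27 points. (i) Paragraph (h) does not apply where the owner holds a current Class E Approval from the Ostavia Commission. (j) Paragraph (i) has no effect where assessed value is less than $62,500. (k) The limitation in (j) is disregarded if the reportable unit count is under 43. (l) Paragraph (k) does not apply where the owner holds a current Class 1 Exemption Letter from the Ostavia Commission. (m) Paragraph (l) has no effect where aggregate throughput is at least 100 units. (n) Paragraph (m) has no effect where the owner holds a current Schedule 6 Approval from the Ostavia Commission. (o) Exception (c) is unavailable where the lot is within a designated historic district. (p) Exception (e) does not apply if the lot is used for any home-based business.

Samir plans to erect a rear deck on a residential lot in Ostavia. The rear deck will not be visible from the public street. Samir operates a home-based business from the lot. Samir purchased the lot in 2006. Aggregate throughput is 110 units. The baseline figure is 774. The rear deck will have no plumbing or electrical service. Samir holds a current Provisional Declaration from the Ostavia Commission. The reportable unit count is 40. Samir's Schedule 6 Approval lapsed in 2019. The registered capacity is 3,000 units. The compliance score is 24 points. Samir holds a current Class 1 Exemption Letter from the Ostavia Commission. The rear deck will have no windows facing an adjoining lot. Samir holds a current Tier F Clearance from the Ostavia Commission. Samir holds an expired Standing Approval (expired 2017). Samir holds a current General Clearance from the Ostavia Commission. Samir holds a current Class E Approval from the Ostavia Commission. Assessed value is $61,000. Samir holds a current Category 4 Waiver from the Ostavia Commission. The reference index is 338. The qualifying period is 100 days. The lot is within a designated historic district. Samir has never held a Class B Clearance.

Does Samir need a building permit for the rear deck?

Exception (a) does not apply: there is no Class B Clearance in force.
Exception (b) is satisfied on its face — the baseline figure is 774, meeting the 694 threshold; a current Tier F Clearance is held. But: (g) is triggered — the qualifying period is 100 days, below the 110 days limit. (h) would limit (g) — the compliance score is 24 points, less than the 27 points limit — but (i) sets (h) aside: (i) applies — a current Class E Approval is held. (j) is engaged (assessed value is $61,000, less than the $62,500 limit), but is set aside by (k): (k) operates against (j): the reportable unit count is 40, under the 43 limit. (l) would limit (k) — a current Class 1 Exemption Letter is held — but (m) sets (l) aside: (m) is engaged — aggregate throughput is 110 units, meeting the 100 units threshold. (n), which would lift (m), is not engaged — there is no Schedule 6 Approval in force. Exception (b) does not apply.
Exception (c)'s conditions are all satisfied: there is no plumbing or electrical service; the reference index is 338, meeting the 338 threshold. But applying paragraph (o): (o) operates against (c): the lot is in a historic district. Exception (c) does not apply.
Exception (d) does not apply: there is no Standing Approval in force.
Exception (e) is satisfied on its face — the registered capacity is 3,000 units, meeting the 2,660 units threshold; a current General Clearance is held; a current Category 4 Waiver is held. However, paragraph (p) must be considered: (p) operates against (e): a home-based business operates on the lot. So (e) is unavailable.
No exception applies. The general rule governs.

Yes — Samir must obtain a building permit.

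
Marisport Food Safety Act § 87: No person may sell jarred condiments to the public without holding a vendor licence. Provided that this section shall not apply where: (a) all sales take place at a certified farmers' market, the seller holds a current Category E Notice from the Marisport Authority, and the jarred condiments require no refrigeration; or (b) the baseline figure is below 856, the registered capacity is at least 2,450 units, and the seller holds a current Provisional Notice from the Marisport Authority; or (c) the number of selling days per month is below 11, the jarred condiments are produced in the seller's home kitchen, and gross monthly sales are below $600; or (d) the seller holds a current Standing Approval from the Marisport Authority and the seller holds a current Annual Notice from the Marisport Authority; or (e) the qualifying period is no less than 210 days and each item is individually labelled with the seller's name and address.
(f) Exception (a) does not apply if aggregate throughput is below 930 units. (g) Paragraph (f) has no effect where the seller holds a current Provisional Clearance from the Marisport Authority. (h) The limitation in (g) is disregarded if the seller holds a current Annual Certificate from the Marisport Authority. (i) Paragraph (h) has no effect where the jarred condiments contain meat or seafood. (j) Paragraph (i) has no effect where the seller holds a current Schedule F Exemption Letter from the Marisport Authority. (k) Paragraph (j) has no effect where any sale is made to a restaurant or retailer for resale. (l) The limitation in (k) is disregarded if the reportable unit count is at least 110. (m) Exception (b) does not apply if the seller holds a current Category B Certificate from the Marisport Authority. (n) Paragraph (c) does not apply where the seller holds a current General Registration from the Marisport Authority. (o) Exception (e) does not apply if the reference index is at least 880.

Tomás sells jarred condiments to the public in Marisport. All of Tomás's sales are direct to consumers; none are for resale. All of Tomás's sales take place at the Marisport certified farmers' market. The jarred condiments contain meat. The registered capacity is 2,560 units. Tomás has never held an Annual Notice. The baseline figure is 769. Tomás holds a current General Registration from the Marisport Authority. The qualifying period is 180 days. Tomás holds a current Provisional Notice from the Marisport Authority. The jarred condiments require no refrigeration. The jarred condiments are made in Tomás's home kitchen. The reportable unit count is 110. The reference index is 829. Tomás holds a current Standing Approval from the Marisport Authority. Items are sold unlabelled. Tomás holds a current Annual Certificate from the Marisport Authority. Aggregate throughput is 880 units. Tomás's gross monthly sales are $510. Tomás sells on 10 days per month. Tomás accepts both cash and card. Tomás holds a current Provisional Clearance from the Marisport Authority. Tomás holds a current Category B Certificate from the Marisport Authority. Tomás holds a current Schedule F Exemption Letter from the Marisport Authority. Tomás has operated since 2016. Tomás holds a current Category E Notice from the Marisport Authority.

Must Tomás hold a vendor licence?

Exception (a)'s conditions are all satisfied: all sales are at a certified farmers' market; a current Category E Notice is held; the jarred condiments are shelf-stable. Turning to paragraphs (f)–(l): (f) operates against (a): aggregate throughput is 880 units, below the 930 units limit. (g) would limit (f) — a current Provisional Clearance is held — but (h) sets (g) aside: (h) operates against (g): a current Annual Certificate is held. (i) would limit (h) — the jarred condiments contain meat — but (j) sets (i) aside: (j) operates against (i): a current Schedule F Exemption Letter is held. (k) is inapplicable (no sales are for resale), so (j) stands. Exception (a) does not apply.
Exception (b): the baseline figure is 769, below the 856 limit; the registered capacity is 2,560 units, meeting the 2,450 units threshold; a current Provisional Notice is held — every condition holds. But: (m) applies — a current Category B Certificate is held. So (b) is unavailable.
Exception (c)'s conditions are all satisfied: the number of selling days per month is 10, below the 11 limit; the jarred condiments are home-kitchen produced; gross monthly sales are $510, below the $600 limit. But applying paragraph (n): (n) operates against (c): a current General Registration is held. Exception (c) does not apply.
Exception (d) requires that the seller holds a current Annual Notice from the Marisport Authority; but there is no Annual Notice in force, so (d) is unavailable.
Exception (e) requires that the qualifying period is no less than 210 days; but the qualifying period is 180 days, short of 210 days, so (e) is unavailable.
No exception applies. The general rule governs.

Yes — Tomás must hold a vendor licence.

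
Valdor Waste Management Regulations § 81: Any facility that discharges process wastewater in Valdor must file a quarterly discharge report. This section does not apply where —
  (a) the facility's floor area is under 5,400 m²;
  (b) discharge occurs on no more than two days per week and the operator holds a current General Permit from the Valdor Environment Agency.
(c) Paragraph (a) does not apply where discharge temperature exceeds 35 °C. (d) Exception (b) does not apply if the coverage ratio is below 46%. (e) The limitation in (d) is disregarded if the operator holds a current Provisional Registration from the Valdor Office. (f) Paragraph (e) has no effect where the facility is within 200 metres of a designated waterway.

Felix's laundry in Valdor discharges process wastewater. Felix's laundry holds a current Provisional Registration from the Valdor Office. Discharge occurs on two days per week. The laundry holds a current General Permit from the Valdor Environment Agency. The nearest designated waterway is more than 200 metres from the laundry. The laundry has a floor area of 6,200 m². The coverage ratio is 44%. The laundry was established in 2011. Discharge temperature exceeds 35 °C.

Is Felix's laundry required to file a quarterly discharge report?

Exception (a) does not apply: the facility's floor area is 6,200 m², not under 5,400 m².
Exception (b): discharge occurs on no more than two days per week; a current General Permit is held — every condition holds. Under paragraphs (d)–(f): (d) would limit (b) — the coverage ratio is 44%, below the 46% limit — but (e) sets (d) aside: (e) operates — a current Provisional Registration is held. (f) is not engaged (the laundry is more than 200 m from any designated waterway), so (e) stands. So (b) applies.

No — exception (b) applies; Felix's laundry is not required to file a quarterly discharge report.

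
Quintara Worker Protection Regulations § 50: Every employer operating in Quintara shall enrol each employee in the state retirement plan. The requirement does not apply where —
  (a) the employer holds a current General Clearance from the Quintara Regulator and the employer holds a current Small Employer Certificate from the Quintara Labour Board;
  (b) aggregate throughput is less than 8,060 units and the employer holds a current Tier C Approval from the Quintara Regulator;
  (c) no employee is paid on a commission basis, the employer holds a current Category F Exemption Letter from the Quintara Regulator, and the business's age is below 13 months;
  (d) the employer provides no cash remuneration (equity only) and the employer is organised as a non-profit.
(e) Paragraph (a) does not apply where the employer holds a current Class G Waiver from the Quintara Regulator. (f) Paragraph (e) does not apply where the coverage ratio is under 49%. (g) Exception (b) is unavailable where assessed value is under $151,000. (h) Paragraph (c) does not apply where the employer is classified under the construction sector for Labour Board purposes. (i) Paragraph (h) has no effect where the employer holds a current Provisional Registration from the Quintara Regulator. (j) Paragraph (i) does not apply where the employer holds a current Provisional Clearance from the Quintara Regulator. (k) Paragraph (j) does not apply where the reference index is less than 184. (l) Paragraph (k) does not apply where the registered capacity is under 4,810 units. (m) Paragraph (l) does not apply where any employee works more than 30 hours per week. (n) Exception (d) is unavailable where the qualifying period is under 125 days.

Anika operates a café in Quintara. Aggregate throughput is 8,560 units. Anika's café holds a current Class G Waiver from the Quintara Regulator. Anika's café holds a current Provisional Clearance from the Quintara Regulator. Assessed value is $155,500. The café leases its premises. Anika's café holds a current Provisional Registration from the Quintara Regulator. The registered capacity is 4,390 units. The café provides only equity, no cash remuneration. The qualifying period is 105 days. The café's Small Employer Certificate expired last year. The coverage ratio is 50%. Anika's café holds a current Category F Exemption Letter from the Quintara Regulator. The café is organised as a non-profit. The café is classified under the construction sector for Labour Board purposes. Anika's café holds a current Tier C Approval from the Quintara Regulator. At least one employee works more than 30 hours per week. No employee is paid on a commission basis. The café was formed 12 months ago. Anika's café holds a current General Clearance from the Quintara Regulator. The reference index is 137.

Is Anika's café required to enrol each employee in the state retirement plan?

Exception (a) fails — the Small Employer Certificate has expired.
Exception (b) fails — aggregate throughput is 8,560 units, not less than 8,060 units.
Exception (c): no employee is paid on commission; a current Category F Exemption Letter is held; the business's age is 12 months, below the 13 months limit — every condition holds. As to paragraphs (h)–(m): (h) would limit (c) — the café is classified under the construction sector — but (i) sets (h) aside: (i) operates against (h): a current Provisional Registration is held. (j) would limit (i) — a current Provisional Clearance is held — but (k) sets (j) aside: (k) is triggered — the reference index is 137, less than the 184 limit. (l) would limit (k) — the registered capacity is 4,390 units, under the 4,810 units limit — but (m) sets (l) aside: (m) operates against (l): at least one employee exceeds 30 hours/week. So (c) applies.
Exception (d)'s conditions are all satisfied: remuneration is equity-only; the employer is a non-profit. But: (n) is engaged — the qualifying period is 105 days, under the 125 days limit. So (d) is unavailable.

No — exception (c) applies; Anika's café is not required to enrol each employee in the state retirement plan.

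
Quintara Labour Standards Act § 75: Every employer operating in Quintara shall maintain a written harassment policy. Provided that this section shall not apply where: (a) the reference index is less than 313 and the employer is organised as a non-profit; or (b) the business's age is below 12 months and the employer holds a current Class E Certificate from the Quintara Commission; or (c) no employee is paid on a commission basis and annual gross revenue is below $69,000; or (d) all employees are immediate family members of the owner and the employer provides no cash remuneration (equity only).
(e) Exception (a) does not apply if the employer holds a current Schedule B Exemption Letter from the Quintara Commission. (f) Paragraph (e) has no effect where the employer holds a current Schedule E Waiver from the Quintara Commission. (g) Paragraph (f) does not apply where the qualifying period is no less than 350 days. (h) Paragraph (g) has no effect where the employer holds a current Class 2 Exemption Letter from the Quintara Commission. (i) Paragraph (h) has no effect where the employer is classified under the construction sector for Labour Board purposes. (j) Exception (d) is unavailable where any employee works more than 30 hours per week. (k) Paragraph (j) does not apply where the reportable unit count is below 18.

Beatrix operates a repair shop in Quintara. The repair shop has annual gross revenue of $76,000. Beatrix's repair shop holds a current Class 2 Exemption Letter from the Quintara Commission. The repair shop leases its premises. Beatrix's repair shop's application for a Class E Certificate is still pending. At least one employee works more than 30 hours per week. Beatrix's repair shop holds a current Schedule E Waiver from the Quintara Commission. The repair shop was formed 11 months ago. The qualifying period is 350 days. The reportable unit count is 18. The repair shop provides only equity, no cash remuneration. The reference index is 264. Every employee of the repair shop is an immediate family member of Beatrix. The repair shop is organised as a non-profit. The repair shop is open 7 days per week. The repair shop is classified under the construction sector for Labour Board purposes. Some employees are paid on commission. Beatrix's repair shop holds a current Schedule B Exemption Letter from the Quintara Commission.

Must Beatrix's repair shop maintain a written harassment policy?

Exception (a): the reference index is 264, less than the 313 limit; the employer is a non-profit — every condition holds. However, paragraphs (e)–(i) must be considered: (e) applies — a current Schedule B Exemption Letter is held. (f) would limit (e) — a current Schedule E Waiver is held — but (g) sets (f) aside: (g) operates against (f): the qualifying period is 350 days, meeting the 350 days threshold. (h) would limit (g) — a current Class 2 Exemption Letter is held — but (i) sets (h) aside: (i) operates against (h): the repair shop is classified under the construction sector. (a) is therefore removed.
Exception (b) requires that the employer holds a current Class E Certificate from the Quintara Commission; but there is no Class E Certificate in force, so (b) is unavailable.
Exception (c) fails — some employees are paid on commission.
Exception (d): every employee is an immediate family member; remuneration is equity-only — every condition holds. However, paragraphs (j)–(k) must be considered: (j) operates against (d): at least one employee exceeds 30 hours/week. (k), which would lift (j), does not operate here — the reportable unit count is 18, not below 18. Exception (d) does not apply.
No exception displaces § 75.

Yes — Beatrix's repair shop must maintain a written harassment policy.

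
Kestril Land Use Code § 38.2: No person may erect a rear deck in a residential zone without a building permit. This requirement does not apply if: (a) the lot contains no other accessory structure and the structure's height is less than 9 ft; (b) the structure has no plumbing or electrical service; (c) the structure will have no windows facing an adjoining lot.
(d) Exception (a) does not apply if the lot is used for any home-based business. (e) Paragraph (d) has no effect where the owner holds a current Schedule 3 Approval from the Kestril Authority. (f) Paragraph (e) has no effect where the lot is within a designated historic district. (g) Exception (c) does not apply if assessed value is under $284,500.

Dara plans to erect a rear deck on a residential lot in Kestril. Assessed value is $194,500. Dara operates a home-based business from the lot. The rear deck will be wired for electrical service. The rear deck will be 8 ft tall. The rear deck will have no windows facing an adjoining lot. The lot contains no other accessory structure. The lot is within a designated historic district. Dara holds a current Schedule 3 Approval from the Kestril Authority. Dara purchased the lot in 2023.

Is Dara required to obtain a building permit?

Exception (a): the lot has no other accessory structure; the structure's height is 8 ft, less than the 9 ft limit — every condition holds. But applying paragraphs (d)–(f): (d) operates against (a): a home-based business operates on the lot. (e) applies (a current Schedule 3 Approval is held), but is set aside by (f): (f) applies — the lot is in a historic district. (a) is therefore removed.
Exception (b) fails — electrical service is planned.
Exception (c) is satisfied on its face — no windows face an adjoining lot. But applying paragraph (g): (g) operates against (c): assessed value is $194,500, under the $284,500 limit. So (c) is unavailable.
No exception displaces § 38.2.

Yes — Dara must obtain a building permit.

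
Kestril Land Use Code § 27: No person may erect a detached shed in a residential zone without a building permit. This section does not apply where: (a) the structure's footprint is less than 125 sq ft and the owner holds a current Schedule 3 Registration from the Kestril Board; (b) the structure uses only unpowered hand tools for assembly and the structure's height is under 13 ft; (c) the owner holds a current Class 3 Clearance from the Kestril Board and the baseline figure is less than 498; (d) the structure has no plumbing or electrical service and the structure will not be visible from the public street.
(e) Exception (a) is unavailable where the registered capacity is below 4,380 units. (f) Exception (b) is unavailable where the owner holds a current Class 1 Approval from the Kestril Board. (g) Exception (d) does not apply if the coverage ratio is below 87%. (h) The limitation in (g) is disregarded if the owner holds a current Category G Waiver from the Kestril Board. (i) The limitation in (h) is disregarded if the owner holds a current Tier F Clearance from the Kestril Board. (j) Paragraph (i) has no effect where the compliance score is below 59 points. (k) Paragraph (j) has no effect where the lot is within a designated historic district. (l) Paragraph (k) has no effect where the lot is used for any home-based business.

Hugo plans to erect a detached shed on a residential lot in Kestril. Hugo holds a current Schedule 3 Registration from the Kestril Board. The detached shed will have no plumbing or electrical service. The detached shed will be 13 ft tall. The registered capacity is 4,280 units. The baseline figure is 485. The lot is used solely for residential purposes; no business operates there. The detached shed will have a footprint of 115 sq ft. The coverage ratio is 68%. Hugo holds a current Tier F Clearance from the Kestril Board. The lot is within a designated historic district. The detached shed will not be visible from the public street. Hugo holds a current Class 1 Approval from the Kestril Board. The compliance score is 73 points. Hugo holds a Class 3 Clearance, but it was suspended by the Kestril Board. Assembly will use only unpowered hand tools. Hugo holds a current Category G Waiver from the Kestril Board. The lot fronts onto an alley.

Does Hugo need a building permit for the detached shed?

Yes — Hugo must obtain a building permit.

All of (a)'s requirements are met (the structure's footprint is 115 sq ft, less than the 125 sq ft limit; a current Schedule 3 Registration is held). But: (e) is engaged — the registered capacity is 4,280 units, below the 4,380 units limit. Exception (a) does not apply.
Exception (b) fails — the structure's height is 13 ft, not under 13 ft.
Exception (c) fails — the Class 3 Clearance is not current.
Exception (d)'s conditions are all satisfied: there is no plumbing or electrical service; the structure will not be visible from the street. But applying paragraphs (g)–(l): (g) operates — the coverage ratio is 68%, below the 87% limit. (h) would limit (g) — a current Category G Waiver is held — but (i) sets (h) aside: (i) operates against (h): a current Tier F Clearance is held. (j), which would lift (i), does not operate here — the compliance score is 73 points, not below 59 points. Exception (d) does not apply.
None of the exceptions is available; § 27 applies in full.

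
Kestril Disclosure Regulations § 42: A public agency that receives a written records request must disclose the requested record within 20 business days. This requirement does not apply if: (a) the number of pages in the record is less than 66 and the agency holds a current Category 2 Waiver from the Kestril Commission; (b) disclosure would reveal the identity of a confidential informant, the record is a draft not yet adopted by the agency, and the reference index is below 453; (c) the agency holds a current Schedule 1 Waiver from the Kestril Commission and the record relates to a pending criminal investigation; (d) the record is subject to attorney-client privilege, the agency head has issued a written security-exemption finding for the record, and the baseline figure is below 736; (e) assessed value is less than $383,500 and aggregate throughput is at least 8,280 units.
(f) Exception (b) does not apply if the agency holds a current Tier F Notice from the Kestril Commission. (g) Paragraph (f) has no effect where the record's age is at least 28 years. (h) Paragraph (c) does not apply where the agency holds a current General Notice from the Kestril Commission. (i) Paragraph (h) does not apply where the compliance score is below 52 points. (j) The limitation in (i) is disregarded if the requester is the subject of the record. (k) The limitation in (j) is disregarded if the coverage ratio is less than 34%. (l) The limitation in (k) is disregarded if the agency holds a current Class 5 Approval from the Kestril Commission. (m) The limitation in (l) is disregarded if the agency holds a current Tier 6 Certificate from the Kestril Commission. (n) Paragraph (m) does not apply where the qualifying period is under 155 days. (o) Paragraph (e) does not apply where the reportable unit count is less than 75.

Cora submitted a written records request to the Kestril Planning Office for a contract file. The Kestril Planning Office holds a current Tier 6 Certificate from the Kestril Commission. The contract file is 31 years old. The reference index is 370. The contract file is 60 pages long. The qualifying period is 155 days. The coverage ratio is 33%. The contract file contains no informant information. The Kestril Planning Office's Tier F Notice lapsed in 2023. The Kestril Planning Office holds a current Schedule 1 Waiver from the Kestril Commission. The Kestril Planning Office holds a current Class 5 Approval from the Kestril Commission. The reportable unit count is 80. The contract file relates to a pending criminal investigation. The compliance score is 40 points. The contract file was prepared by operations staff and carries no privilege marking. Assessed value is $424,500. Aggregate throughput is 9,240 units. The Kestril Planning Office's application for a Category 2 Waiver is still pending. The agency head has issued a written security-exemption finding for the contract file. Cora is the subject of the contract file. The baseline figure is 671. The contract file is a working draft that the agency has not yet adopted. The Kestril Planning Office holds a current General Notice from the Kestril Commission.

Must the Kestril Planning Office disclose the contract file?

No — exception (c) applies; the Kestril Planning Office is not required to disclose the contract file.

Exception (a) fails — there is no Category 2 Waiver in force.
Exception (b) fails — the contract file contains no informant information.
Exception (c) is satisfied on its face — a current Schedule 1 Waiver is held; the contract file relates to a pending investigation. Under paragraphs (h)–(n): (h) applies (a current General Notice is held), but is set aside by (i): (i) operates against (h): the compliance score is 40 points, below the 52 points limit. (j) would limit (i) — Cora is the subject of the contract file — but (k) sets (j) aside: (k) is triggered — the coverage ratio is 33%, less than the 34% limit. (l) would limit (k) — a current Class 5 Approval is held — but (m) sets (l) aside: (m) operates against (l): a current Tier 6 Certificate is held. (n), which would lift (m), is not engaged — the qualifying period is 155 days, not under 155 days. (c) remains available.
Exception (d) requires that the record is subject to attorney-client privilege; but the contract file carries no privilege marking, so (d) is unavailable.
Exception (e) requires that assessed value is less than $383,500; but assessed value is $424,500, not less than $383,500, so (e) is unavailable.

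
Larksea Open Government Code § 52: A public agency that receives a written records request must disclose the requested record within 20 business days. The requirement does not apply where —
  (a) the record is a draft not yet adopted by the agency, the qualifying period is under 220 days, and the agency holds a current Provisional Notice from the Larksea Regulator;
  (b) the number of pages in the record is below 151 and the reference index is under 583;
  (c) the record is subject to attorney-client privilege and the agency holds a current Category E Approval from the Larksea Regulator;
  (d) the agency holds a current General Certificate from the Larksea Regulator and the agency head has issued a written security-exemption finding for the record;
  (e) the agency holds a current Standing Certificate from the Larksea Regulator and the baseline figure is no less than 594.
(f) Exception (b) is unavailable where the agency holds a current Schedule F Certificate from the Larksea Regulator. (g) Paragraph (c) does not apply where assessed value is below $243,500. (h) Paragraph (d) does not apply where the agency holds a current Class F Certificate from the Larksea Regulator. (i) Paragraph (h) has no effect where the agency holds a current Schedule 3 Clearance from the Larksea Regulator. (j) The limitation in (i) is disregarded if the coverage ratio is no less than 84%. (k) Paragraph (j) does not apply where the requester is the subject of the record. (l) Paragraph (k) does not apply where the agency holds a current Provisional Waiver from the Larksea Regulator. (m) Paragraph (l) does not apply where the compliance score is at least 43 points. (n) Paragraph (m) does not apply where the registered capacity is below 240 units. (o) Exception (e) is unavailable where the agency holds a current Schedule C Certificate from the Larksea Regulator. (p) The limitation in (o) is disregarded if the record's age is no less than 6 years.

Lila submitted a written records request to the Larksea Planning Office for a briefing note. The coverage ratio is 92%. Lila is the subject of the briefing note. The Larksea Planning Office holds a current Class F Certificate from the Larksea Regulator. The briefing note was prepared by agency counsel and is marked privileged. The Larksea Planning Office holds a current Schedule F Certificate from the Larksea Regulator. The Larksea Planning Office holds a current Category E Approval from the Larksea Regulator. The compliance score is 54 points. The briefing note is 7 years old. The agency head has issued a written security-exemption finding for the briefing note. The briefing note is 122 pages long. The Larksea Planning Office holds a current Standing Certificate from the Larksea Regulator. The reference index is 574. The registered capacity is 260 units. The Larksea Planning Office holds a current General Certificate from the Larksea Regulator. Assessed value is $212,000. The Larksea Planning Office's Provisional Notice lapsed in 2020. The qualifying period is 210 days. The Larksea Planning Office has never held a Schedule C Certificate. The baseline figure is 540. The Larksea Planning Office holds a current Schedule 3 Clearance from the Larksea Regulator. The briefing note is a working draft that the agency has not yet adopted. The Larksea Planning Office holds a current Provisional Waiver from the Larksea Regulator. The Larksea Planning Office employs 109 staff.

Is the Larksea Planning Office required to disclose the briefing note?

Exception (a) does not apply: the Provisional Notice is not current.
Exception (b) is satisfied on its face — the number of pages in the record is 122, below the 151 limit; the reference index is 574, under the 583 limit. Turning to paragraph (f): (f) applies — a current Schedule F Certificate is held. (b) is therefore removed.
Exception (c): the briefing note is privileged; a current Category E Approval is held — every condition holds. But: (g) is triggered — assessed value is $212,000, below the $243,500 limit. So (c) is unavailable.
Exception (d): a current General Certificate is held; a written security-exemption finding has been issued — every condition holds. Under paragraphs (h)–(n): (h) would limit (d) — a current Class F Certificate is held — but (i) sets (h) aside: (i) is engaged — a current Schedule 3 Clearance is held. (j) would limit (i) — the coverage ratio is 92%, meeting the 84% threshold — but (k) sets (j) aside: (k) is engaged — Lila is the subject of the briefing note. (l) is engaged (a current Provisional Waiver is held), but yields to (m): (m) operates against (l): the compliance score is 54 points, meeting the 43 points threshold. (n), which would lift (m), is not triggered — the registered capacity is 260 units, not below 240 units. So (d) applies.
Exception (e) does not apply: the baseline figure is 540, short of 594.

No — exception (d) applies; the Larksea Planning Office is not required to disclose the briefing note.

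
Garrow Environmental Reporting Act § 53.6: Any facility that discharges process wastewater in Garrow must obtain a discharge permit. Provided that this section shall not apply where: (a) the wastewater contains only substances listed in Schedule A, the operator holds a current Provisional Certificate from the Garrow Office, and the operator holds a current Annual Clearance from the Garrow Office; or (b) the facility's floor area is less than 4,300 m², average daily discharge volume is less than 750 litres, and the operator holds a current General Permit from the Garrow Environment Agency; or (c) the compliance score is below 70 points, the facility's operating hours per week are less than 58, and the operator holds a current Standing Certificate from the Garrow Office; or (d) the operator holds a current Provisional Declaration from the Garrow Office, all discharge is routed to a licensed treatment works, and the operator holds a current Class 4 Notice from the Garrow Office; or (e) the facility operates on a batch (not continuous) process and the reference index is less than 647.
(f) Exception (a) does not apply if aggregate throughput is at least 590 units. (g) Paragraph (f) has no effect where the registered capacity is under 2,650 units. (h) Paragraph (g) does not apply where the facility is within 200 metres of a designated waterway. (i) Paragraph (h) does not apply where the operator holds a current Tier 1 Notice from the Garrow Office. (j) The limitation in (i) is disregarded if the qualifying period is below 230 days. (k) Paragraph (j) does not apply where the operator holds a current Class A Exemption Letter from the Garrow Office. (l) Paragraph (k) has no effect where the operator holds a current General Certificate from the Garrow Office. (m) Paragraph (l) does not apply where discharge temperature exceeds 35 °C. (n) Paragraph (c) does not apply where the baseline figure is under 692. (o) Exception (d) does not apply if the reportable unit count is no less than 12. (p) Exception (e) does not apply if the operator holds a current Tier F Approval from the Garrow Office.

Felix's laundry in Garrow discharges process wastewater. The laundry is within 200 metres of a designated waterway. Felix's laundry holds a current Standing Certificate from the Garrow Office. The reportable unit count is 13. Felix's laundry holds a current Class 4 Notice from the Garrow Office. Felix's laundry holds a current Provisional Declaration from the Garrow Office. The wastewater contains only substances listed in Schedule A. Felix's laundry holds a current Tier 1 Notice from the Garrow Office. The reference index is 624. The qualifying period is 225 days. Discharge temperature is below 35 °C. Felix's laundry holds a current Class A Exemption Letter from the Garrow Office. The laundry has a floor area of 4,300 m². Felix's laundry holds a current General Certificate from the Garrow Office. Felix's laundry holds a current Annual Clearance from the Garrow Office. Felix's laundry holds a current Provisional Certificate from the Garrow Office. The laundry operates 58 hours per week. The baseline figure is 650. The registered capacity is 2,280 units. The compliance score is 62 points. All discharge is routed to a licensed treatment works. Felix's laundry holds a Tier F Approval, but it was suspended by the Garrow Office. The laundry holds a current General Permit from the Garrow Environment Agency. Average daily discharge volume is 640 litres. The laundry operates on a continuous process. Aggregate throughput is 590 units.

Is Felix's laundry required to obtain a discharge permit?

Exception (a) is satisfied on its face — the wastewater is Schedule-A-only; a current Provisional Certificate is held; a current Annual Clearance is held. But applying paragraphs (f)–(m): (f) applies — aggregate throughput is 590 units, meeting the 590 units threshold. (g) would limit (f) — the registered capacity is 2,280 units, under the 2,650 units limit — but (h) sets (g) aside: (h) is engaged — the laundry is within 200 m of a designated waterway. (i) would limit (h) — a current Tier 1 Notice is held — but (j) sets (i) aside: (j) operates against (i): the qualifying period is 225 days, below the 230 days limit. (k) would limit (j) — a current Class A Exemption Letter is held — but (l) sets (k) aside: (l) applies — a current General Certificate is held. (m) does not operate here (discharge temperature is below 35 °C), so (l) stands. (a) is therefore removed.
Exception (b) does not apply: the facility's floor area is 4,300 m², not less than 4,300 m².
Exception (c) does not apply: the facility's operating hours per week are 58, not less than 58.
All of (d)'s requirements are met (a current Provisional Declaration is held; discharge is routed to a licensed treatment works; a current Class 4 Notice is held). Turning to paragraph (o): (o) is engaged — the reportable unit count is 13, meeting the 12 threshold. (d) is therefore removed.
Exception (e) requires that the facility operates on a batch (not continuous) process; but the facility operates on a continuous process, so (e) is unavailable.
None of the exceptions is available; § 53.6 applies in full.

Yes — Felix's laundry must obtain a discharge permit.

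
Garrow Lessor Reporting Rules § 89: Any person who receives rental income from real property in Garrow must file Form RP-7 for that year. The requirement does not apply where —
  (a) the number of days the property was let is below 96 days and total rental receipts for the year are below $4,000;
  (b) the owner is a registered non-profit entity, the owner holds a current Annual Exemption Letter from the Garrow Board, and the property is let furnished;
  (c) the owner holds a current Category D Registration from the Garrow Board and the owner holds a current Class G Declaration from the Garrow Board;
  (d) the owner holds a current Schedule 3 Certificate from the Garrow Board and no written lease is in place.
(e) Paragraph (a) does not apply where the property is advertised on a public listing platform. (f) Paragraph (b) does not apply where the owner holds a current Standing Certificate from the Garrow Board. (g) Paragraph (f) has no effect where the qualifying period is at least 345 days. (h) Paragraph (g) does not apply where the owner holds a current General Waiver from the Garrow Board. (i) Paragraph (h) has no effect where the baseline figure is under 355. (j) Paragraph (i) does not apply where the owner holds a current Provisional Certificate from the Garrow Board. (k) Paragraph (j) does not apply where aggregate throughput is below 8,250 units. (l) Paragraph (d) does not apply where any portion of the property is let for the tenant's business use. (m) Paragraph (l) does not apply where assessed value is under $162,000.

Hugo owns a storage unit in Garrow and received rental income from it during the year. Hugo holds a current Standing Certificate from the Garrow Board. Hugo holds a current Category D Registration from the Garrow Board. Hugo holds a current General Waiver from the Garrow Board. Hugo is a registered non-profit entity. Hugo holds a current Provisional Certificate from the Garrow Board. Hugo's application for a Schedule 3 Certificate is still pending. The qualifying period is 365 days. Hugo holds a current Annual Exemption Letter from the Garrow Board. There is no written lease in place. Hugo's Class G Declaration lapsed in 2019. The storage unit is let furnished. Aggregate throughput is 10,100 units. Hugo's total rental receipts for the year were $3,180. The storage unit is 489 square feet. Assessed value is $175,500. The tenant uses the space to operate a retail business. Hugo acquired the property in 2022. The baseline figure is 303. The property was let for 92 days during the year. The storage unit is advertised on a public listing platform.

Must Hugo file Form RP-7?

Exception (a) is satisfied on its face — the number of days the property was let is 92 days, below the 96 days limit; total rental receipts for the year are $3,180, below the $4,000 limit. Turning to paragraph (e): (e) operates against (a): the property is publicly advertised. Exception (a) does not apply.
Exception (b) is satisfied on its face — Hugo is a registered non-profit; a current Annual Exemption Letter is held; the property is let furnished. But: (f) operates against (b): a current Standing Certificate is held. (g) is engaged (the qualifying period is 365 days, meeting the 345 days threshold), but is itself disapplied by (h): (h) operates against (g): a current General Waiver is held. (i) would limit (h) — the baseline figure is 303, under the 355 limit — but (j) sets (i) aside: (j) applies — a current Provisional Certificate is held. (k) is not triggered (aggregate throughput is 10,100 units, not below 8,250 units), so (j) stands. Exception (b) does not apply.
Exception (c) fails — there is no Class G Declaration in force.
Exception (d) requires that the owner holds a current Schedule 3 Certificate from the Garrow Board; but no current Schedule 3 Certificate is held, so (d) is unavailable.
None of the exceptions is available; § 89 applies in full.

Yes — Hugo must file Form RP-7.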